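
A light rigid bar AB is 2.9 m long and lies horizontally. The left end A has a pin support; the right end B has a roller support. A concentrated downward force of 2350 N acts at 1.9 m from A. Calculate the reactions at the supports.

Taking moments about A: B_y·2.9 − 2350·1.9 = 0 → B_y = 4465/2.9 = 1539.66 ≈ 1540 N.
ΣF_y = 0: A_y + 1539.66 − 2350 = 0 → A_y = 810.3 N.
ΣF_x = 0: no horizontal applied forces, so A_x = 0.

A_x = 0, A_y = 810.3 N, B_y = 1540 N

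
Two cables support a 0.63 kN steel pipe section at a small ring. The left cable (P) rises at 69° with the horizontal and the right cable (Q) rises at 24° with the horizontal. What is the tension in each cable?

T_P = 0.5763 kN, T_Q = 0.2261 kN

ΣF_x = 0: −T_P·cos69° + T_Q·cos24° = 0 → T_Q = 0.392283·T_P.
ΣF_y = 0: T_P·sin69° + T_Q·sin24° = 0.63.
Substitute: T_P·(0.93358 + 0.392283·0.406737) = 0.63 → T_P = 0.576324 ≈ 0.5763 kN.
Then T_Q = 0.392283 × 0.576324 = 0.2261 kN.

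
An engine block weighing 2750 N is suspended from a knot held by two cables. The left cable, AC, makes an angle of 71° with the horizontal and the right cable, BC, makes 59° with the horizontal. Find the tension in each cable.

T_AC = 1849 N, T_BC = 1169 N

ΣF_x = 0: −T_AC·cos71° + T_BC·cos59° = 0 → T_BC = 0.632124·T_AC.
ΣF_y = 0: T_AC·sin71° + T_BC·sin59° = 2750.
Substitute: T_AC·(0.945519 + 0.632124·0.857167) = 2750 → T_AC = 1848.92 ≈ 1849 N.
Then T_BC = 0.632124 × 1848.92 = 1169 N.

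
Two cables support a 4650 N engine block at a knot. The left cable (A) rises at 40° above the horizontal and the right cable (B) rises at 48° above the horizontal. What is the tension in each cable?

ΣF_x = 0: −T_A·cos40° + T_B·cos48° = 0 → T_B = 1.14484·T_A.
ΣF_y = 0: T_A·sin40° + T_B·sin48° = 4650.
Substitute: T_A·(0.642788 + 1.14484·0.743145) = 4650 → T_A = 3113.35 ≈ 3113 N.
Then T_B = 1.14484 × 3113.35 = 3564 N.

T_A = 3113 N, T_B = 3564 N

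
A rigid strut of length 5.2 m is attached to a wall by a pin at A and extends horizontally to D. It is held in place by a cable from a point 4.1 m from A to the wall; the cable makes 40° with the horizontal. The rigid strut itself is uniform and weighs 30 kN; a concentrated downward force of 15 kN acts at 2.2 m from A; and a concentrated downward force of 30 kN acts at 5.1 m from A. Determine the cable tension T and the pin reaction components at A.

T = 100.2 kN, A_x = 76.74 kN, A_y = 10.61 kN

ΣM about A: T·sin40°·4.1 − 30·2.6 − 15·2.2 − 30·5.1 = 0 → T = 264/(4.1·0.642788) = 100.173 ≈ 100.2 kN.
ΣF_x = 0: A_x − T·cos40° = 0 → A_x = 100.173 × 0.766044 = 76.74 kN.
ΣF_y = 0: A_y + T·sin40° − 30 − 15 − 30 = 0 → A_y = 75 − 100.173 × 0.642788 = 10.61 kN.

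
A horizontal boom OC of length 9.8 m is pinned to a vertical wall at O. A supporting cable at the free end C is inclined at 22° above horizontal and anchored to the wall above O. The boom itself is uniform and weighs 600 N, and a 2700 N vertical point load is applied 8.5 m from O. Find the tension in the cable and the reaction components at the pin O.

ΣM about O: T·sin22°·9.8 − 600·4.9 − 2700·8.5 = 0 → T = 25890/(9.8·0.374607) = 7052.29 ≈ 7052 N.
ΣF_x = 0: O_x − T·cos22° = 0 → O_x = 7052.29 × 0.927184 = 6539 N.
ΣF_y = 0: O_y + T·sin22° − 600 − 2700 = 0 → O_y = 3300 − 7052.29 × 0.374607 = 658.2 N.

T = 7052 N, O_x = 6539 N, O_y = 658.2 N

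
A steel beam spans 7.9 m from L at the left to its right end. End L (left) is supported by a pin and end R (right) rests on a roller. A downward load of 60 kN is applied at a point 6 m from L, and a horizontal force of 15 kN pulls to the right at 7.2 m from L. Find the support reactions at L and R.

L_x = -15.00 kN, L_y = 14.43 kN, R_y = 45.57 kN

Moments about L: R_y·7.9 − 60·6 = 0 → R_y = 360/7.9 = 45.5696 ≈ 45.57 kN.
ΣF_y = 0: L_y + 45.5696 − 60 = 0 → L_y = 14.43 kN.
ΣF_x = 0: L_x + 15 = 0 → L_x = -15.00 kN.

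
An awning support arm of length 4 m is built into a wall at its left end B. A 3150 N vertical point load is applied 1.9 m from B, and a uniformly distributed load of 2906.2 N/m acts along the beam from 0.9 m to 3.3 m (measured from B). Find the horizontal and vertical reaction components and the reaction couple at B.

Resultant of the distributed load: 2906.2 × 2.4 = 6974.88 N at 2.1 m from B.
ΣF_x = 0: B_x = 0.
ΣF_y = 0: B_y − 3150 − 2906.2·2.4 = 0 → B_y = 10120 N.
ΣM about B: M_B − 3150·1.9 − (2906.2·2.4)·2.1 = 0 → M_B = 20630 N·m.

B_x = 0, B_y = 10120 N, M_B = 20630 N·m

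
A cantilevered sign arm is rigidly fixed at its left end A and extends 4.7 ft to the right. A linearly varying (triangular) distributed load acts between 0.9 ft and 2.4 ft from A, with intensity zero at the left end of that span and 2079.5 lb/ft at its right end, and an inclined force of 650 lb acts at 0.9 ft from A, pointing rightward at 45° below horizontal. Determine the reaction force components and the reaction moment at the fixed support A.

Resultant of the triangular load: ½ × 2079.5 × 1.5 = 1559.625 lb, acting at 1.9 ft from A (one-third of the span from the peak).
ΣF_x = 0: A_x + 650·cos45° = 0 → A_x = -459.6 lb.
ΣF_y = 0: A_y − ½·2079.5·1.5 − 650·sin45° = 0 → A_y = 2019 lb.
ΣM about A: M_A − (½·2079.5·1.5)·1.9 − 650·sin45°·0.9 = 0 → M_A = 3377 lb·ft.

A_x = -459.6 lb, A_y = 2019 lb, M_A = 3377 lb·ft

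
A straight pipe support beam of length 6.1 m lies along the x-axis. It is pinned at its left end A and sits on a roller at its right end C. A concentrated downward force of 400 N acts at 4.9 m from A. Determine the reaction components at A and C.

Taking moments about A: C_y·6.1 − 400·4.9 = 0 → C_y = 1960/6.1 = 321.311 ≈ 321.3 N.
ΣF_y = 0: A_y + 321.311 − 400 = 0 → A_y = 78.69 N.
ΣF_x = 0: no horizontal applied forces, so A_x = 0.

A_x = 0, A_y = 78.69 N, C_y = 321.3 N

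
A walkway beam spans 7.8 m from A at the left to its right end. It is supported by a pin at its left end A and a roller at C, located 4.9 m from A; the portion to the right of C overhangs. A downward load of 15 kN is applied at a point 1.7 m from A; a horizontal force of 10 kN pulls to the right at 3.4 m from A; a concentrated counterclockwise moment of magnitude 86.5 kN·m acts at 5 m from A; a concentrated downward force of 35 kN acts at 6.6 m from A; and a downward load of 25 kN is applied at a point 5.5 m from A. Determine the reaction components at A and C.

Taking moments about A: C_y·4.9 − 15·1.7 + 86.5 − 35·6.6 − 25·5.5 = 0 → C_y = 307.5/4.9 = 62.7551 ≈ 62.76 kN.
ΣF_y = 0: A_y + 62.7551 − 15 − 35 − 25 = 0 → A_y = 12.24 kN.
ΣF_x = 0: A_x + 10 = 0 → A_x = -10.00 kN.

A_x = -10.00 kN, A_y = 12.24 kN, C_y = 62.76 kN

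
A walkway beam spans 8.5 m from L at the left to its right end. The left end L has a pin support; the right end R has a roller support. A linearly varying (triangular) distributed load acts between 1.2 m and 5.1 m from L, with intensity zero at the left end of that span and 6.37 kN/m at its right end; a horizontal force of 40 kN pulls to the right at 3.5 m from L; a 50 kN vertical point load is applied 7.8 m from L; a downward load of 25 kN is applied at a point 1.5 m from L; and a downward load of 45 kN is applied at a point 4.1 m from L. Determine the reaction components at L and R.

Resultant of the triangular load: ½ × 6.37 × 3.9 = 12.4215 kN, acting at 3.8 m from L (one-third of the span from the peak).
Taking moments about L: R_y·8.5 − (½·6.37·3.9)·3.8 − 50·7.8 − 25·1.5 − 45·4.1 = 0 → R_y = 659.2017/8.5 = 77.5531 ≈ 77.55 kN.
ΣF_y = 0: L_y + 77.5531 − ½·6.37·3.9 − 50 − 25 − 45 = 0 → L_y = 54.87 kN.
ΣF_x = 0: L_x + 40 = 0 → L_x = -40.00 kN.

L_x = -40.00 kN, L_y = 54.87 kN, R_y = 77.55 kN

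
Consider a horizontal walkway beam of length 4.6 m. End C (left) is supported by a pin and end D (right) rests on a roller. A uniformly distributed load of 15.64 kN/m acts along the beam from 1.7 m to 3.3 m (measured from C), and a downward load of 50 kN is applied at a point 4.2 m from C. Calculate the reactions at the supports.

Resultant of the distributed load: 15.64 × 1.6 = 25.024 kN at 2.5 m from C.
Moments about C: D_y·4.6 − (15.64·1.6)·2.5 − 50·4.2 = 0 → D_y = 272.56/4.6 = 59.2522 ≈ 59.25 kN.
ΣF_y = 0: C_y + 59.2522 − 15.64·1.6 − 50 = 0 → C_y = 15.77 kN.
ΣF_x = 0: no horizontal applied forces, so C_x = 0.

C_x = 0, C_y = 15.77 kN, D_y = 59.25 kN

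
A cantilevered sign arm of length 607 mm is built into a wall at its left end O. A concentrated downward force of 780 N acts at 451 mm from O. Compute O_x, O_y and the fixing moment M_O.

ΣF_x = 0: O_x = 0.
ΣF_y = 0: O_y − 780 = 0 → O_y = 780.0 N.
ΣM about O: M_O − 780·451 = 0 → M_O = 351800 N·mm.

O_x = 0, O_y = 780.0 N, M_O = 351800 N·mm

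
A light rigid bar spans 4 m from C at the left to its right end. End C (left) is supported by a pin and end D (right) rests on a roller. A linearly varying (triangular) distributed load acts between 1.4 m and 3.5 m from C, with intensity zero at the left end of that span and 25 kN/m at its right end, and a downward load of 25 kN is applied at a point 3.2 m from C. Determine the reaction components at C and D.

C_x = 0, C_y = 12.88 kN, D_y = 38.38 kN

Resultant of the triangular load: ½ × 25 × 2.1 = 26.25 kN, acting at 2.8 m from C (one-third of the span from the peak).
Moments about C: D_y·4 − (½·25·2.1)·2.8 − 25·3.2 = 0 → D_y = 153.5/4 = 38.375 ≈ 38.38 kN.
ΣF_y = 0: C_y + 38.375 − ½·25·2.1 − 25 = 0 → C_y = 12.88 kN.
ΣF_x = 0: no horizontal applied forces, so C_x = 0.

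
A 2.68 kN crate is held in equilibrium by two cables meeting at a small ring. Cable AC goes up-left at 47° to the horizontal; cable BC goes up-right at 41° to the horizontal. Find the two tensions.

ΣF_x = 0: −T_AC·cos47° + T_BC·cos41° = 0 → T_BC = 0.903657·T_AC.
ΣF_y = 0: T_AC·sin47° + T_BC·sin41° = 2.68.
Substitute: T_AC·(0.731354 + 0.903657·0.656059) = 2.68 → T_AC = 2.02385 ≈ 2.024 kN.
Then T_BC = 0.903657 × 2.02385 = 1.829 kN.

T_AC = 2.024 kN, T_BC = 1.829 kN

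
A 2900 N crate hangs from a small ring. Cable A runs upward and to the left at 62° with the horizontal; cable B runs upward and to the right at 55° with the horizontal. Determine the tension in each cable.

T_A = 1867 N, T_B = 1528 N

ΣF_x = 0: −T_A·cos62° + T_B·cos55° = 0 → T_B = 0.818499·T_A.
ΣF_y = 0: T_A·sin62° + T_B·sin55° = 2900.
Substitute: T_A·(0.882948 + 0.818499·0.819152) = 2900 → T_A = 1866.84 ≈ 1867 N.
Then T_B = 0.818499 × 1866.84 = 1528 N.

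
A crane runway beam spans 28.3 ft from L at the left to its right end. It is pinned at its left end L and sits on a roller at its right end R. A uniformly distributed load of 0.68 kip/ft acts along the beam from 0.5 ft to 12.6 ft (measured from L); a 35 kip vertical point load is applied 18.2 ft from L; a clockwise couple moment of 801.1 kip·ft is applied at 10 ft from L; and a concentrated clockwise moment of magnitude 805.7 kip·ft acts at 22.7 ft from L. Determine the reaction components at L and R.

Resultant of the distributed load: 0.68 × 12.1 = 8.228 kip at 6.55 ft from L.
Moments about L: R_y·28.3 − (0.68·12.1)·6.55 − 35·18.2 − 801.1 − 805.7 = 0 → R_y = 2297.6934/28.3 = 81.1906 ≈ 81.19 kip.
ΣF_y = 0: L_y + 81.1906 − 0.68·12.1 − 35 = 0 → L_y = -37.96 kip.
ΣF_x = 0: no horizontal applied forces, so L_x = 0.

L_x = 0, L_y = -37.96 kip, R_y = 81.19 kip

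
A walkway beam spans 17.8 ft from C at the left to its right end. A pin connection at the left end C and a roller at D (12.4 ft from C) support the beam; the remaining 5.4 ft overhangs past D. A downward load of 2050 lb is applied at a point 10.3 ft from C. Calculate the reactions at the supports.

C_x = 0, C_y = 347.2 lb, D_y = 1703 lb

Moments about C: D_y·12.4 − 2050·10.3 = 0 → D_y = 21115/12.4 = 1702.82 ≈ 1703 lb.
ΣF_y = 0: C_y + 1702.82 − 2050 = 0 → C_y = 347.2 lb.
ΣF_x = 0: no horizontal applied forces, so C_x = 0.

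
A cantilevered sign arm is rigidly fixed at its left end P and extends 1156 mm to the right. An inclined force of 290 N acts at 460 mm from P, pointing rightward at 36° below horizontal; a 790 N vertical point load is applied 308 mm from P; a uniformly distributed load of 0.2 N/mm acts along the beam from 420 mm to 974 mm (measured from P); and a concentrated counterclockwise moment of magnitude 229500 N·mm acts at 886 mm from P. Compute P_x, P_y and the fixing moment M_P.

P_x = -234.6 N, P_y = 1071 N, M_P = 169500 N·mm

Resultant of the distributed load: 0.2 × 554 = 110.8 N at 697 mm from P.
ΣF_x = 0: P_x + 290·cos36° = 0 → P_x = -234.6 N.
ΣF_y = 0: P_y − 290·sin36° − 790 − 0.2·554 = 0 → P_y = 1071 N.
ΣM about P: M_P − 290·sin36°·460 − 790·308 − (0.2·554)·697 + 229500 = 0 → M_P = 169500 N·mm.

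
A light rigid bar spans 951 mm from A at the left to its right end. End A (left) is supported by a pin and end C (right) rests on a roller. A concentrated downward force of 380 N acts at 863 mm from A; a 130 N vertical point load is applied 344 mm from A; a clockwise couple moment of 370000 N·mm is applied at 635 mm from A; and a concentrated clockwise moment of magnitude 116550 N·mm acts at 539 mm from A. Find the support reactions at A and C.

ΣM about A: C_y·951 − 380·863 − 130·344 − 370000 − 116550 = 0 → C_y = 859210/951 = 903.481 ≈ 903.5 N.
ΣF_y = 0: A_y + 903.481 − 380 − 130 = 0 → A_y = -393.5 N.
ΣF_x = 0: no horizontal applied forces, so A_x = 0.

A_x = 0, A_y = -393.5 N, C_y = 903.5 N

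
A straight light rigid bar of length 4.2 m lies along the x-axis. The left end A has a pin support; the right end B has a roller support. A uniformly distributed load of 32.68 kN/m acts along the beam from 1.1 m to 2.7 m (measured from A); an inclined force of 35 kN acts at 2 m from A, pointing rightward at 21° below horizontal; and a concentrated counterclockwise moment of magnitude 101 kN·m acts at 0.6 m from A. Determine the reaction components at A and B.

A_x = -32.68 kN, A_y = 59.25 kN, B_y = 5.579 kN

Resultant of the distributed load: 32.68 × 1.6 = 52.288 kN at 1.9 m from A.
Taking moments about A: B_y·4.2 − (32.68·1.6)·1.9 − 35·sin21°·2 + 101 = 0 → B_y = 23.433/4.2 = 5.57929 ≈ 5.579 kN.
ΣF_y = 0: A_y + 5.57929 − 32.68·1.6 − 35·sin21° = 0 → A_y = 59.25 kN.
ΣF_x = 0: A_x + 35·cos21° = 0 → A_x = -32.68 kN.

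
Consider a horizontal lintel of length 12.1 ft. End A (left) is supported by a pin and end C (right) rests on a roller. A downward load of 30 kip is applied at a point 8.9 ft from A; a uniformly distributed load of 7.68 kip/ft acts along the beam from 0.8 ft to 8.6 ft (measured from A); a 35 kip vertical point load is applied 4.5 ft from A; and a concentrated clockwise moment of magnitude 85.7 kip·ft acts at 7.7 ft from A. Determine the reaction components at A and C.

Resultant of the distributed load: 7.68 × 7.8 = 59.904 kip at 4.7 ft from A.
Moments about A: C_y·12.1 − 30·8.9 − (7.68·7.8)·4.7 − 35·4.5 − 85.7 = 0 → C_y = 791.7488/12.1 = 65.4338 ≈ 65.43 kip.
ΣF_y = 0: A_y + 65.4338 − 30 − 7.68·7.8 − 35 = 0 → A_y = 59.47 kip.
ΣF_x = 0: no horizontal applied forces, so A_x = 0.

A_x = 0, A_y = 59.47 kip, C_y = 65.43 kip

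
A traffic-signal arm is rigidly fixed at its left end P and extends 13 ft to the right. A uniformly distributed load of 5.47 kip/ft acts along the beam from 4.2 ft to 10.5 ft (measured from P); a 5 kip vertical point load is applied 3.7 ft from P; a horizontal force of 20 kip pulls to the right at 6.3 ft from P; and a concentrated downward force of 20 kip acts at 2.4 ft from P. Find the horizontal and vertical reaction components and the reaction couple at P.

Resultant of the distributed load: 5.47 × 6.3 = 34.461 kip at 7.35 ft from P.
ΣF_x = 0: P_x + 20 = 0 → P_x = -20.00 kip.
ΣF_y = 0: P_y − 5.47·6.3 − 5 − 20 = 0 → P_y = 59.46 kip.
ΣM about P: M_P − (5.47·6.3)·7.35 − 5·3.7 − 20·2.4 = 0 → M_P = 319.8 kip·ft.

P_x = -20.00 kip, P_y = 59.46 kip, M_P = 319.8 kip·ft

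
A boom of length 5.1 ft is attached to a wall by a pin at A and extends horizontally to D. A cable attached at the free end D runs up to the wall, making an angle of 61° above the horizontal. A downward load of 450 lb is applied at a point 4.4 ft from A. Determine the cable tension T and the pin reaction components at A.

ΣM about A: T·sin61°·5.1 − 450·4.4 = 0 → T = 1980/(5.1·0.87462) = 443.89 ≈ 443.9 lb.
ΣF_x = 0: A_x − T·cos61° = 0 → A_x = 443.89 × 0.48481 = 215.2 lb.
ΣF_y = 0: A_y + T·sin61° − 450 = 0 → A_y = 450 − 443.89 × 0.87462 = 61.76 lb.

T = 443.9 lb, A_x = 215.2 lb, A_y = 61.76 lb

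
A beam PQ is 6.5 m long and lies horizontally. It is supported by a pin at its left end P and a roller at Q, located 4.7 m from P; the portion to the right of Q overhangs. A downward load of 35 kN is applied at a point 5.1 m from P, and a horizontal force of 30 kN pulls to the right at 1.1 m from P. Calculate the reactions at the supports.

ΣM about P: Q_y·4.7 − 35·5.1 = 0 → Q_y = 178.5/4.7 = 37.9787 ≈ 37.98 kN.
ΣF_y = 0: P_y + 37.9787 − 35 = 0 → P_y = -2.979 kN.
ΣF_x = 0: P_x + 30 = 0 → P_x = -30.00 kN.

P_x = -30.00 kN, P_y = -2.979 kN, Q_y = 37.98 kN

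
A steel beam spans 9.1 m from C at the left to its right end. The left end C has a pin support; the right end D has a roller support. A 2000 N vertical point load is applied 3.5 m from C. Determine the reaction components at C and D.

Taking moments about C: D_y·9.1 − 2000·3.5 = 0 → D_y = 7000/9.1 = 769.231 ≈ 769.2 N.
ΣF_y = 0: C_y + 769.231 − 2000 = 0 → C_y = 1231 N.
ΣF_x = 0: no horizontal applied forces, so C_x = 0.

C_x = 0, C_y = 1231 N, D_y = 769.2 N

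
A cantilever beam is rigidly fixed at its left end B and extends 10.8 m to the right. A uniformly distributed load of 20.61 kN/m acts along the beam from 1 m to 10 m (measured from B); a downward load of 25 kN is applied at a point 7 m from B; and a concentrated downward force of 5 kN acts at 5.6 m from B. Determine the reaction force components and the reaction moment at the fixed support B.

Resultant of the distributed load: 20.61 × 9 = 185.49 kN at 5.5 m from B.
ΣF_x = 0: B_x = 0.
ΣF_y = 0: B_y − 20.61·9 − 25 − 5 = 0 → B_y = 215.5 kN.
ΣM about B: M_B − (20.61·9)·5.5 − 25·7 − 5·5.6 = 0 → M_B = 1223 kN·m.

B_x = 0, B_y = 215.5 kN, M_B = 1223 kN·m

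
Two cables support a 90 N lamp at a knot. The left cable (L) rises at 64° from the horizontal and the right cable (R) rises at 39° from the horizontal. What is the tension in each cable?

T_L = 71.78 N, T_R = 40.49 N

ΣF_x = 0: −T_L·cos64° + T_R·cos39° = 0 → T_R = 0.564078·T_L.
ΣF_y = 0: T_L·sin64° + T_R·sin39° = 90.
Substitute: T_L·(0.898794 + 0.564078·0.62932) = 90 → T_L = 71.783 ≈ 71.78 N.
Then T_R = 0.564078 × 71.783 = 40.49 N.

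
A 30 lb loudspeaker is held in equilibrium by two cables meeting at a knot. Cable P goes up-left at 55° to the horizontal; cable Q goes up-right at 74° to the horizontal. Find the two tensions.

ΣF_x = 0: −T_P·cos55° + T_Q·cos74° = 0 → T_Q = 2.08091·T_P.
ΣF_y = 0: T_P·sin55° + T_Q·sin74° = 30.
Substitute: T_P·(0.819152 + 2.08091·0.961262) = 30 → T_P = 10.6404 ≈ 10.64 lb.
Then T_Q = 2.08091 × 10.6404 = 22.14 lb.

T_P = 10.64 lb, T_Q = 22.14 lb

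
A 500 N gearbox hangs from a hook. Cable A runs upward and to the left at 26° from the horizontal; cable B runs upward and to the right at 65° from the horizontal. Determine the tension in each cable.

ΣF_x = 0: −T_A·cos26° + T_B·cos65° = 0 → T_B = 2.12673·T_A.
ΣF_y = 0: T_A·sin26° + T_B·sin65° = 500.
Substitute: T_A·(0.438371 + 2.12673·0.906308) = 500 → T_A = 211.341 ≈ 211.3 N.
Then T_B = 2.12673 × 211.341 = 449.5 N.

T_A = 211.3 N, T_B = 449.5 N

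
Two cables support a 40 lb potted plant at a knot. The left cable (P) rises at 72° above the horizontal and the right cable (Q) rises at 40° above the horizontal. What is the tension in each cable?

ΣF_x = 0: −T_P·cos72° + T_Q·cos40° = 0 → T_Q = 0.403393·T_P.
ΣF_y = 0: T_P·sin72° + T_Q·sin40° = 40.
Substitute: T_P·(0.951057 + 0.403393·0.642788) = 40 → T_P = 33.0482 ≈ 33.05 lb.
Then T_Q = 0.403393 × 33.0482 = 13.33 lb.

T_P = 33.05 lb, T_Q = 13.33 lb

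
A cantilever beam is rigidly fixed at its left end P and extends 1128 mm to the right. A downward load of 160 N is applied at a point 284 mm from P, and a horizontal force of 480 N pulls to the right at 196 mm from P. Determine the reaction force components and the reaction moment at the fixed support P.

P_x = -480.0 N, P_y = 160.0 N, M_P = 45440 N·mm

ΣF_x = 0: P_x + 480 = 0 → P_x = -480.0 N.
ΣF_y = 0: P_y − 160 = 0 → P_y = 160.0 N.
ΣM about P: M_P − 160·284 = 0 → M_P = 45440 N·mm.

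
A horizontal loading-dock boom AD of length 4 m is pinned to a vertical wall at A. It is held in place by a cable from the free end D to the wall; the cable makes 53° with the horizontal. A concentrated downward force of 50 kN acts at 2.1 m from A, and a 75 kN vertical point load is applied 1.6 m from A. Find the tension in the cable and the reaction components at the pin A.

ΣM about A: T·sin53°·4 − 50·2.1 − 75·1.6 = 0 → T = 225/(4·0.798636) = 70.4326 ≈ 70.43 kN.
ΣF_x = 0: A_x − T·cos53° = 0 → A_x = 70.4326 × 0.601815 = 42.39 kN.
ΣF_y = 0: A_y + T·sin53° − 50 − 75 = 0 → A_y = 125 − 70.4326 × 0.798636 = 68.75 kN.

T = 70.43 kN, A_x = 42.39 kN, A_y = 68.75 kN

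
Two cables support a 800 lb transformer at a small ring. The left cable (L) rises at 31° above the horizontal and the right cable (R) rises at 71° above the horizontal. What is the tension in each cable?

ΣF_x = 0: −T_L·cos31° + T_R·cos71° = 0 → T_R = 2.63284·T_L.
ΣF_y = 0: T_L·sin31° + T_R·sin71° = 800.
Substitute: T_L·(0.515038 + 2.63284·0.945519) = 800 → T_L = 266.273 ≈ 266.3 lb.
Then T_R = 2.63284 × 266.273 = 701.1 lb.

T_L = 266.3 lb, T_R = 701.1 lb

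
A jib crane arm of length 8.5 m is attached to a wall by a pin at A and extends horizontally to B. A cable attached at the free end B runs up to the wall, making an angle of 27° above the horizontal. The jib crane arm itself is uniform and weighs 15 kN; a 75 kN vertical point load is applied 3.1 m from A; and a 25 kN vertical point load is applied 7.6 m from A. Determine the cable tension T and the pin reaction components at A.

ΣM about A: T·sin27°·8.5 − 15·4.25 − 75·3.1 − 25·7.6 = 0 → T = 486.25/(8.5·0.45399) = 126.007 ≈ 126.0 kN.
ΣF_x = 0: A_x − T·cos27° = 0 → A_x = 126.007 × 0.891007 = 112.3 kN.
ΣF_y = 0: A_y + T·sin27° − 15 − 75 − 25 = 0 → A_y = 115 − 126.007 × 0.45399 = 57.79 kN.

T = 126.0 kN, A_x = 112.3 kN, A_y = 57.79 kN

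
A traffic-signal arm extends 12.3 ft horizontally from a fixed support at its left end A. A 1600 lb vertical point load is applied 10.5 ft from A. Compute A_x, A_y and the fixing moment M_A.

A_x = 0, A_y = 1600 lb, M_A = 16800 lb·ft

ΣF_x = 0: A_x = 0.
ΣF_y = 0: A_y − 1600 = 0 → A_y = 1600 lb.
ΣM about A: M_A − 1600·10.5 = 0 → M_A = 16800 lb·ft.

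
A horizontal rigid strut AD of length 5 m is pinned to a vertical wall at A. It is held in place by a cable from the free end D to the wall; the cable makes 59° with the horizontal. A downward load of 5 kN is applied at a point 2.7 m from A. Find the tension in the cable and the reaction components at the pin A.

ΣM about A: T·sin59°·5 − 5·2.7 = 0 → T = 13.5/(5·0.857167) = 3.14991 ≈ 3.150 kN.
ΣF_x = 0: A_x − T·cos59° = 0 → A_x = 3.14991 × 0.515038 = 1.622 kN.
ΣF_y = 0: A_y + T·sin59° − 5 = 0 → A_y = 5 − 3.14991 × 0.857167 = 2.300 kN.

T = 3.150 kN, A_x = 1.622 kN, A_y = 2.300 kN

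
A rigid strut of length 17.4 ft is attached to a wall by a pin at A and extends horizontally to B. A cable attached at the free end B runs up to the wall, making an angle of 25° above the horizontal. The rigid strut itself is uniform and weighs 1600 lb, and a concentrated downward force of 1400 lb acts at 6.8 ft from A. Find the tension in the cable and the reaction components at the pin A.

T = 3188 lb, A_x = 2889 lb, A_y = 1653 lb

ΣM about A: T·sin25°·17.4 − 1600·8.7 − 1400·6.8 = 0 → T = 23440/(17.4·0.422618) = 3187.57 ≈ 3188 lb.
ΣF_x = 0: A_x − T·cos25° = 0 → A_x = 3187.57 × 0.906308 = 2889 lb.
ΣF_y = 0: A_y + T·sin25° − 1600 − 1400 = 0 → A_y = 3000 − 3187.57 × 0.422618 = 1653 lb.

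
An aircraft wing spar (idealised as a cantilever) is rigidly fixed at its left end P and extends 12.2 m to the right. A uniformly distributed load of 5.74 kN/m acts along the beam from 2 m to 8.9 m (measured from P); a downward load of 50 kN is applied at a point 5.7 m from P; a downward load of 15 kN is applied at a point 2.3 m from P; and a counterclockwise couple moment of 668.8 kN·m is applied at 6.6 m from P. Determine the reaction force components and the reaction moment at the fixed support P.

Resultant of the distributed load: 5.74 × 6.9 = 39.606 kN at 5.45 m from P.
ΣF_x = 0: P_x = 0.
ΣF_y = 0: P_y − 5.74·6.9 − 50 − 15 = 0 → P_y = 104.6 kN.
ΣM about P: M_P − (5.74·6.9)·5.45 − 50·5.7 − 15·2.3 + 668.8 = 0 → M_P = -133.4 kN·m.

P_x = 0, P_y = 104.6 kN, M_P = -133.4 kN·m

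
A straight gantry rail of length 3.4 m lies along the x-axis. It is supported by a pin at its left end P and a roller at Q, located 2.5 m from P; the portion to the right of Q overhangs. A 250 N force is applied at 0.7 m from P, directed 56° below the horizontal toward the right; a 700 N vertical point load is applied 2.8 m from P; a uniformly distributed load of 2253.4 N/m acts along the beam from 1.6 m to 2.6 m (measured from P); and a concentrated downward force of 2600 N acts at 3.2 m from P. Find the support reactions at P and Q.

P_x = -139.8 N, P_y = -302.2 N, Q_y = 6063 N

Resultant of the distributed load: 2253.4 × 1 = 2253.4 N at 2.1 m from P.
Moments about P: Q_y·2.5 − 250·sin56°·0.7 − 700·2.8 − (2253.4·1)·2.1 − 2600·3.2 = 0 → Q_y = 15157.2/2.5 = 6062.88 ≈ 6063 N.
ΣF_y = 0: P_y + 6062.88 − 250·sin56° − 700 − 2253.4·1 − 2600 = 0 → P_y = -302.2 N.
ΣF_x = 0: P_x + 250·cos56° = 0 → P_x = -139.8 N.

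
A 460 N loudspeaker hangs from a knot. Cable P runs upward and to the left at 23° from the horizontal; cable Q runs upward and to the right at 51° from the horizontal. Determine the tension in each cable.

ΣF_x = 0: −T_P·cos23° + T_Q·cos51° = 0 → T_Q = 1.4627·T_P.
ΣF_y = 0: T_P·sin23° + T_Q·sin51° = 460.
Substitute: T_P·(0.390731 + 1.4627·0.777146) = 460 → T_P = 301.153 ≈ 301.2 N.
Then T_Q = 1.4627 × 301.153 = 440.5 N.

T_P = 301.2 N, T_Q = 440.5 N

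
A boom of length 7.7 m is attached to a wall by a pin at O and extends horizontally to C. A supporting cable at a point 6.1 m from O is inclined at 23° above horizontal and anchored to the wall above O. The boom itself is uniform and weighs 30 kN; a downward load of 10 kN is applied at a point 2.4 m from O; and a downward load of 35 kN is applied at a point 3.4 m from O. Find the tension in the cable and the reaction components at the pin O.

ΣM about O: T·sin23°·6.1 − 30·3.85 − 10·2.4 − 35·3.4 = 0 → T = 258.5/(6.1·0.390731) = 108.456 ≈ 108.5 kN.
ΣF_x = 0: O_x − T·cos23° = 0 → O_x = 108.456 × 0.920505 = 99.83 kN.
ΣF_y = 0: O_y + T·sin23° − 30 − 10 − 35 = 0 → O_y = 75 − 108.456 × 0.390731 = 32.62 kN.

T = 108.5 kN, O_x = 99.83 kN, O_y = 32.62 kN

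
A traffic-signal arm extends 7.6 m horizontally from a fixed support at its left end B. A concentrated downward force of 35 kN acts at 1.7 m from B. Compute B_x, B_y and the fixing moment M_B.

B_x = 0, B_y = 35.00 kN, M_B = 59.50 kN·m

ΣF_x = 0: B_x = 0.
ΣF_y = 0: B_y − 35 = 0 → B_y = 35.00 kN.
ΣM about B: M_B − 35·1.7 = 0 → M_B = 59.50 kN·m.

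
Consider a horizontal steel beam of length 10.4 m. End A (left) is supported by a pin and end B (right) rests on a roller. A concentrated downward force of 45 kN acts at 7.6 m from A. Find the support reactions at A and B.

Taking moments about A: B_y·10.4 − 45·7.6 = 0 → B_y = 342/10.4 = 32.8846 ≈ 32.88 kN.
ΣF_y = 0: A_y + 32.8846 − 45 = 0 → A_y = 12.12 kN.
ΣF_x = 0: no horizontal applied forces, so A_x = 0.

A_x = 0, A_y = 12.12 kN, B_y = 32.88 kN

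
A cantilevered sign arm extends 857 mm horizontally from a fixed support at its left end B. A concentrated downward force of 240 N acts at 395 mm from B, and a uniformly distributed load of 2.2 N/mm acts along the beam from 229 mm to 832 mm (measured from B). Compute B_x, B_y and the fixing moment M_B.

B_x = 0, B_y = 1567 N, M_B = 798600 N·mm

Resultant of the distributed load: 2.2 × 603 = 1326.6 N at 530.5 mm from B.
ΣF_x = 0: B_x = 0.
ΣF_y = 0: B_y − 240 − 2.2·603 = 0 → B_y = 1567 N.
ΣM about B: M_B − 240·395 − (2.2·603)·530.5 = 0 → M_B = 798600 N·mm.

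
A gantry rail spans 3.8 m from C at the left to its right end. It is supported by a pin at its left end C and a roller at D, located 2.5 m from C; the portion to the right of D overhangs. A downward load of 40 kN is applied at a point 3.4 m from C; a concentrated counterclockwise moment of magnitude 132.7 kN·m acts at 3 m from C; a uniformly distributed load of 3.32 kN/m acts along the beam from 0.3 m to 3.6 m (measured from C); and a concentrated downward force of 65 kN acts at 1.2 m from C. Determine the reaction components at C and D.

C_x = 0, C_y = 74.89 kN, D_y = 41.07 kN

Resultant of the distributed load: 3.32 × 3.3 = 10.956 kN at 1.95 m from C.
ΣM about C: D_y·2.5 − 40·3.4 + 132.7 − (3.32·3.3)·1.95 − 65·1.2 = 0 → D_y = 102.6642/2.5 = 41.0657 ≈ 41.07 kN.
ΣF_y = 0: C_y + 41.0657 − 40 − 3.32·3.3 − 65 = 0 → C_y = 74.89 kN.
ΣF_x = 0: no horizontal applied forces, so C_x = 0.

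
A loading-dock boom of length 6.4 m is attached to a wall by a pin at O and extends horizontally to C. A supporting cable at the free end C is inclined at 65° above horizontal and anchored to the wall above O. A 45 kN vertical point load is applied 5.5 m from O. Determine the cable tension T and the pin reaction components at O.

T = 42.67 kN, O_x = 18.03 kN, O_y = 6.328 kN

ΣM about O: T·sin65°·6.4 − 45·5.5 = 0 → T = 247.5/(6.4·0.906308) = 42.6697 ≈ 42.67 kN.
ΣF_x = 0: O_x − T·cos65° = 0 → O_x = 42.6697 × 0.422618 = 18.03 kN.
ΣF_y = 0: O_y + T·sin65° − 45 = 0 → O_y = 45 − 42.6697 × 0.906308 = 6.328 kN.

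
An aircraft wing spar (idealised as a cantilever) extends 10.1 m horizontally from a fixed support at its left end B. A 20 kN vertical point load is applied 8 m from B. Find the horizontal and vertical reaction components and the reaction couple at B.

B_x = 0, B_y = 20.00 kN, M_B = 160.0 kN·m

ΣF_x = 0: B_x = 0.
ΣF_y = 0: B_y − 20 = 0 → B_y = 20.00 kN.
ΣM about B: M_B − 20·8 = 0 → M_B = 160.0 kN·m.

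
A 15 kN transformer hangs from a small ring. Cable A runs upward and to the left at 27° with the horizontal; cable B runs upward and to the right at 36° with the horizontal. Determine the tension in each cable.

ΣF_x = 0: −T_A·cos27° + T_B·cos36° = 0 → T_B = 1.10134·T_A.
ΣF_y = 0: T_A·sin27° + T_B·sin36° = 15.
Substitute: T_A·(0.45399 + 1.10134·0.587785) = 15 → T_A = 13.6198 ≈ 13.62 kN.
Then T_B = 1.10134 × 13.6198 = 15.00 kN.

T_A = 13.62 kN, T_B = 15.00 kN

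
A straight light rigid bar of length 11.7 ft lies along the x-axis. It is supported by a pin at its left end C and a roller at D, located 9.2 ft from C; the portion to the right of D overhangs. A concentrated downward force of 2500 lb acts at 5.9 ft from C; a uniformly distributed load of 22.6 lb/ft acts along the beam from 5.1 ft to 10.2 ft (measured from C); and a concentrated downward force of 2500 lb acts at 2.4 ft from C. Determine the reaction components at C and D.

Resultant of the distributed load: 22.6 × 5.1 = 115.26 lb at 7.65 ft from C.
ΣM about C: D_y·9.2 − 2500·5.9 − (22.6·5.1)·7.65 − 2500·2.4 = 0 → D_y = 21631.739/9.2 = 2351.28 ≈ 2351 lb.
ΣF_y = 0: C_y + 2351.28 − 2500 − 22.6·5.1 − 2500 = 0 → C_y = 2764 lb.
ΣF_x = 0: no horizontal applied forces, so C_x = 0.

C_x = 0, C_y = 2764 lb, D_y = 2351 lb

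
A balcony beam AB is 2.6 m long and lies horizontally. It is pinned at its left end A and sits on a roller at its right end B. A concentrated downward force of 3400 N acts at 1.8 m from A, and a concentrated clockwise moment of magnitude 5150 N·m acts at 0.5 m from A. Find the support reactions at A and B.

A_x = 0, A_y = -934.6 N, B_y = 4335 N

Taking moments about A: B_y·2.6 − 3400·1.8 − 5150 = 0 → B_y = 11270/2.6 = 4334.62 ≈ 4335 N.
ΣF_y = 0: A_y + 4334.62 − 3400 = 0 → A_y = -934.6 N.
ΣF_x = 0: no horizontal applied forces, so A_x = 0.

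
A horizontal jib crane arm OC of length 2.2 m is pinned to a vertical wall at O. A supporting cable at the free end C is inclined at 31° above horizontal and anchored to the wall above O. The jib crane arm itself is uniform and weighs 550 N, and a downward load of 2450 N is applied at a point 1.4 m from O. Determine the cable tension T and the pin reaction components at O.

ΣM about O: T·sin31°·2.2 − 550·1.1 − 2450·1.4 = 0 → T = 4035/(2.2·0.515038) = 3561.08 ≈ 3561 N.
ΣF_x = 0: O_x − T·cos31° = 0 → O_x = 3561.08 × 0.857167 = 3052 N.
ΣF_y = 0: O_y + T·sin31° − 550 − 2450 = 0 → O_y = 3000 − 3561.08 × 0.515038 = 1166 N.

T = 3561 N, O_x = 3052 N, O_y = 1166 N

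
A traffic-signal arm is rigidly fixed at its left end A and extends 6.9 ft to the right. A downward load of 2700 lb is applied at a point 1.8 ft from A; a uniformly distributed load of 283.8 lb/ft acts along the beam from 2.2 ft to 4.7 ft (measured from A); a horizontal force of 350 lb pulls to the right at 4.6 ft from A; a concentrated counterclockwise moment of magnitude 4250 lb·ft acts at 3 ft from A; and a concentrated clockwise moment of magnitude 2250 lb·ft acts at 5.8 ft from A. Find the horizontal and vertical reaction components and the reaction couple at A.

Resultant of the distributed load: 283.8 × 2.5 = 709.5 lb at 3.45 ft from A.
ΣF_x = 0: A_x + 350 = 0 → A_x = -350.0 lb.
ΣF_y = 0: A_y − 2700 − 283.8·2.5 = 0 → A_y = 3410 lb.
ΣM about A: M_A − 2700·1.8 − (283.8·2.5)·3.45 + 4250 − 2250 = 0 → M_A = 5308 lb·ft.

A_x = -350.0 lb, A_y = 3410 lb, M_A = 5308 lb·ft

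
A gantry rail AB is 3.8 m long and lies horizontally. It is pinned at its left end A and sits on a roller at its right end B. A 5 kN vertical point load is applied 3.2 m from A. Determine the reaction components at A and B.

A_x = 0, A_y = 0.7895 kN, B_y = 4.211 kN

Taking moments about A: B_y·3.8 − 5·3.2 = 0 → B_y = 16/3.8 = 4.21053 ≈ 4.211 kN.
ΣF_y = 0: A_y + 4.21053 − 5 = 0 → A_y = 0.7895 kN.
ΣF_x = 0: no horizontal applied forces, so A_x = 0.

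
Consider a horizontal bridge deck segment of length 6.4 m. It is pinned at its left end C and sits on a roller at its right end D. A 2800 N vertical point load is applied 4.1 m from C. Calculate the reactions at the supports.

Taking moments about C: D_y·6.4 − 2800·4.1 = 0 → D_y = 11480/6.4 = 1793.75 ≈ 1794 N.
ΣF_y = 0: C_y + 1793.75 − 2800 = 0 → C_y = 1006 N.
ΣF_x = 0: no horizontal applied forces, so C_x = 0.

C_x = 0, C_y = 1006 N, D_y = 1794 N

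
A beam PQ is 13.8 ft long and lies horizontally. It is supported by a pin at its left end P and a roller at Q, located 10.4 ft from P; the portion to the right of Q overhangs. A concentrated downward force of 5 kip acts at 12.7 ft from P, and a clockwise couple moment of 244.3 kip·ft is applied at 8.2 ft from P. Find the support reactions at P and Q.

P_x = 0, P_y = -24.60 kip, Q_y = 29.60 kip

Taking moments about P: Q_y·10.4 − 5·12.7 − 244.3 = 0 → Q_y = 307.8/10.4 = 29.5962 ≈ 29.60 kip.
ΣF_y = 0: P_y + 29.5962 − 5 = 0 → P_y = -24.60 kip.
ΣF_x = 0: no horizontal applied forces, so P_x = 0.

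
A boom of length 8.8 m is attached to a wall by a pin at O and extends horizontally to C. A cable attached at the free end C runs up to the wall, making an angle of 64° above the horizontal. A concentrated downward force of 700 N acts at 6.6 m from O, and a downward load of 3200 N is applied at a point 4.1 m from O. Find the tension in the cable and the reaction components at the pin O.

ΣM about O: T·sin64°·8.8 − 700·6.6 − 3200·4.1 = 0 → T = 17740/(8.8·0.898794) = 2242.9 ≈ 2243 N.
ΣF_x = 0: O_x − T·cos64° = 0 → O_x = 2242.9 × 0.438371 = 983.2 N.
ΣF_y = 0: O_y + T·sin64° − 700 − 3200 = 0 → O_y = 3900 − 2242.9 × 0.898794 = 1884 N.

T = 2243 N, O_x = 983.2 N, O_y = 1884 N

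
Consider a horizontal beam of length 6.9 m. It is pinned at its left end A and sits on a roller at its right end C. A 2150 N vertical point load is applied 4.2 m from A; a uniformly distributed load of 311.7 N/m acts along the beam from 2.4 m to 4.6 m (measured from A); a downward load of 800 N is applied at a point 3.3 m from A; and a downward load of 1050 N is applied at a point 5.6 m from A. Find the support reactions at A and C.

Resultant of the distributed load: 311.7 × 2.2 = 685.74 N at 3.5 m from A.
Taking moments about A: C_y·6.9 − 2150·4.2 − (311.7·2.2)·3.5 − 800·3.3 − 1050·5.6 = 0 → C_y = 19950.09/6.9 = 2891.32 ≈ 2891 N.
ΣF_y = 0: A_y + 2891.32 − 2150 − 311.7·2.2 − 800 − 1050 = 0 → A_y = 1794 N.
ΣF_x = 0: no horizontal applied forces, so A_x = 0.

A_x = 0, A_y = 1794 N, C_y = 2891 N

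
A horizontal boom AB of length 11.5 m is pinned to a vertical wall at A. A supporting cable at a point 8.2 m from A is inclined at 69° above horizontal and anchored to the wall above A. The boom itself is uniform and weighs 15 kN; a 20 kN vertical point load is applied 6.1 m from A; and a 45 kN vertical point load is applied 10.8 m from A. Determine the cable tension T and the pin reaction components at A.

ΣM about A: T·sin69°·8.2 − 15·5.75 − 20·6.1 − 45·10.8 = 0 → T = 694.25/(8.2·0.93358) = 90.6881 ≈ 90.69 kN.
ΣF_x = 0: A_x − T·cos69° = 0 → A_x = 90.6881 × 0.358368 = 32.50 kN.
ΣF_y = 0: A_y + T·sin69° − 15 − 20 − 45 = 0 → A_y = 80 − 90.6881 × 0.93358 = -4.665 kN.

T = 90.69 kN, A_x = 32.50 kN, A_y = -4.665 kN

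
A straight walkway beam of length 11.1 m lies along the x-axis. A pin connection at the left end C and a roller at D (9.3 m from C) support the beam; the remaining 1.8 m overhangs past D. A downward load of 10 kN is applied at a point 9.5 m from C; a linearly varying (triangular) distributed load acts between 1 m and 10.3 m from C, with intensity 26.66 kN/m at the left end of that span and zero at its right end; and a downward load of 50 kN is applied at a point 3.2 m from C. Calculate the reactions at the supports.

C_x = 0, C_y = 101.9 kN, D_y = 82.07 kN

Resultant of the triangular load: ½ × 26.66 × 9.3 = 123.969 kN, acting at 4.1 m from C (one-third of the span from the peak).
Moments about C: D_y·9.3 − 10·9.5 − (½·26.66·9.3)·4.1 − 50·3.2 = 0 → D_y = 763.2729/9.3 = 82.0724 ≈ 82.07 kN.
ΣF_y = 0: C_y + 82.0724 − 10 − ½·26.66·9.3 − 50 = 0 → C_y = 101.9 kN.
ΣF_x = 0: no horizontal applied forces, so C_x = 0.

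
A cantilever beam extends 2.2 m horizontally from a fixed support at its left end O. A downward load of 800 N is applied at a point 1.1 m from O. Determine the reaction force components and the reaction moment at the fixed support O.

ΣF_x = 0: O_x = 0.
ΣF_y = 0: O_y − 800 = 0 → O_y = 800.0 N.
ΣM about O: M_O − 800·1.1 = 0 → M_O = 880.0 N·m.

O_x = 0, O_y = 800.0 N, M_O = 880.0 N·m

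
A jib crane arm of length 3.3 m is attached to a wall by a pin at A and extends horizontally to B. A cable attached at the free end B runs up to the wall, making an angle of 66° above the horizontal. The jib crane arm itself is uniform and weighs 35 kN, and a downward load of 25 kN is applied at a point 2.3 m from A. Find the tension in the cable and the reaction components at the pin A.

T = 38.23 kN, A_x = 15.55 kN, A_y = 25.08 kN

ΣM about A: T·sin66°·3.3 − 35·1.65 − 25·2.3 = 0 → T = 115.25/(3.3·0.913545) = 38.2294 ≈ 38.23 kN.
ΣF_x = 0: A_x − T·cos66° = 0 → A_x = 38.2294 × 0.406737 = 15.55 kN.
ΣF_y = 0: A_y + T·sin66° − 35 − 25 = 0 → A_y = 60 − 38.2294 × 0.913545 = 25.08 kN.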